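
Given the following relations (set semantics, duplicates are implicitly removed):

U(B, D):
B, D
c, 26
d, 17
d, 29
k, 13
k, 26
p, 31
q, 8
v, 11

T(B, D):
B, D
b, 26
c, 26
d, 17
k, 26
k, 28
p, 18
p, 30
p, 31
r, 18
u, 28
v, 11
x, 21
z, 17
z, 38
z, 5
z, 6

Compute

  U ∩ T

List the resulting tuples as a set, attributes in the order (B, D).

{(c, 26), (d, 17), (k, 26), (p, 31), (v, 11)}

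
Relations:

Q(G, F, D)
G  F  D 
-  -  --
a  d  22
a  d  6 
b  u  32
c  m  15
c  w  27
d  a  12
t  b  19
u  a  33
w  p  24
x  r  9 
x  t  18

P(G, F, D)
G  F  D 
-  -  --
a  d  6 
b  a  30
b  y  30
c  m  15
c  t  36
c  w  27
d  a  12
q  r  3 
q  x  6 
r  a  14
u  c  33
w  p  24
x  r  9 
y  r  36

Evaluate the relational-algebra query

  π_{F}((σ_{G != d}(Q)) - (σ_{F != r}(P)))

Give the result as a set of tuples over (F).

Filtering on G != d leaves {(a, d, 22), (a, d, 6), (b, u, 32), (c, m, 15), (c, w, 27), (t, b, 19), (u, a, 33), (w, p, 24), (x, r, 9), (x, t, 18)}.
Filtering on F != r leaves {(a, d, 6), (b, a, 30), (b, y, 30), (c, m, 15), (c, t, 36), (c, w, 27), (d, a, 12), (q, x, 6), (r, a, 14), (u, c, 33), (w, p, 24)}.
Difference: {(a, d, 22), (a, d, 6), (b, u, 32), (c, m, 15), (c, w, 27), (t, b, 19), (u, a, 33), (w, p, 24), (x, r, 9), (x, t, 18)} with {(a, d, 6), (b, a, 30), (b, y, 30), (c, m, 15), (c, t, 36), (c, w, 27), (d, a, 12), (q, x, 6), (r, a, 14), (u, c, 33), (w, p, 24)} → {(a, d, 22), (b, u, 32), (t, b, 19), (u, a, 33), (x, r, 9), (x, t, 18)}
π_{F} gives {a, b, d, r, t, u}.

{a, b, d, r, t, u}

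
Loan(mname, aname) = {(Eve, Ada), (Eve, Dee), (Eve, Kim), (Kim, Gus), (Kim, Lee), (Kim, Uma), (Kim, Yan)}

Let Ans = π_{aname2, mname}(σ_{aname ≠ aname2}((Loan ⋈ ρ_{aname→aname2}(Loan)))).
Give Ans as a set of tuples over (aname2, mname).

ρ[aname→aname2]: schema becomes (mname, aname2); tuples unchanged.
Loan ⋈ ρ_{aname→aname2}(Loan) (natural join on mname): {(Eve, Ada, Ada), (Eve, Ada, Dee), (Eve, Ada, Kim), (Eve, Dee, Ada), (Eve, Dee, Dee), (Eve, Dee, Kim), (Eve, Kim, Ada), (Eve, Kim, Dee), (Eve, Kim, Kim), (Kim, Gus, Gus), (Kim, Gus, Lee), (Kim, Gus, Uma), (Kim, Gus, Yan), (Kim, Lee, Gus), (Kim, Lee, Lee), (Kim, Lee, Uma), (Kim, Lee, Yan), (Kim, Uma, Gus), (Kim, Uma, Lee), (Kim, Uma, Uma), (Kim, Uma, Yan), (Kim, Yan, Gus), (Kim, Yan, Lee), (Kim, Yan, Uma), (Kim, Yan, Yan)}
σ[aname ≠ aname2]: keep tuples satisfying aname ≠ aname2 → {(Eve, Ada, Dee), (Eve, Ada, Kim), (Eve, Dee, Ada), (Eve, Dee, Kim), (Eve, Kim, Ada), (Eve, Kim, Dee), (Kim, Gus, Lee), (Kim, Gus, Uma), (Kim, Gus, Yan), (Kim, Lee, Gus), (Kim, Lee, Uma), (Kim, Lee, Yan), (Kim, Uma, Gus), (Kim, Uma, Lee), (Kim, Uma, Yan), (Kim, Yan, Gus), (Kim, Yan, Lee), (Kim, Yan, Uma)}
π_{aname2, mname} gives {(Ada, Eve), (Dee, Eve), (Gus, Kim), (Kim, Eve), (Lee, Kim), (Uma, Kim), (Yan, Kim)} (11 duplicate(s) eliminated).

{(Ada, Eve), (Dee, Eve), (Gus, Kim), (Kim, Eve), (Lee, Kim), (Uma, Kim), (Yan, Kim)}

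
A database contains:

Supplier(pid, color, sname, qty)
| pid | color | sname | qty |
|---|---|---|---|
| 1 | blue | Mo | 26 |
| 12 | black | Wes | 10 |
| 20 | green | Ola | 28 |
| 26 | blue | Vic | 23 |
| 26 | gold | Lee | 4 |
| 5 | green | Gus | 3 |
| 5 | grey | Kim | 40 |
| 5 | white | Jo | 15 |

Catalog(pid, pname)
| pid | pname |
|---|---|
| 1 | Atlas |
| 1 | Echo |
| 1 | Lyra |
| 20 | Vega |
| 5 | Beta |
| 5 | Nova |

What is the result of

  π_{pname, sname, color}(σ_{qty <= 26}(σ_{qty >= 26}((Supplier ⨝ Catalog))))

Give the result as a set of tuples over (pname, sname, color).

{(Atlas, Mo, blue), (Echo, Mo, blue), (Lyra, Mo, blue)}

Natural join on pid: {(1, blue, Mo, 26, Atlas), (1, blue, Mo, 26, Echo), (1, blue, Mo, 26, Lyra), (20, green, Ola, 28, Vega), (5, green, Gus, 3, Beta), (5, green, Gus, 3, Nova), (5, grey, Kim, 40, Beta), (5, grey, Kim, 40, Nova), (5, white, Jo, 15, Beta), (5, white, Jo, 15, Nova)}
Selection qty >= 26: {(1, blue, Mo, 26, Atlas), (1, blue, Mo, 26, Echo), (1, blue, Mo, 26, Lyra), (20, green, Ola, 28, Vega), (5, grey, Kim, 40, Beta), (5, grey, Kim, 40, Nova)}
Selection qty <= 26: {(1, blue, Mo, 26, Atlas), (1, blue, Mo, 26, Echo), (1, blue, Mo, 26, Lyra)}
π[pname, sname, color]: project onto (pname, sname, color) → {(Atlas, Mo, blue), (Echo, Mo, blue), (Lyra, Mo, blue)}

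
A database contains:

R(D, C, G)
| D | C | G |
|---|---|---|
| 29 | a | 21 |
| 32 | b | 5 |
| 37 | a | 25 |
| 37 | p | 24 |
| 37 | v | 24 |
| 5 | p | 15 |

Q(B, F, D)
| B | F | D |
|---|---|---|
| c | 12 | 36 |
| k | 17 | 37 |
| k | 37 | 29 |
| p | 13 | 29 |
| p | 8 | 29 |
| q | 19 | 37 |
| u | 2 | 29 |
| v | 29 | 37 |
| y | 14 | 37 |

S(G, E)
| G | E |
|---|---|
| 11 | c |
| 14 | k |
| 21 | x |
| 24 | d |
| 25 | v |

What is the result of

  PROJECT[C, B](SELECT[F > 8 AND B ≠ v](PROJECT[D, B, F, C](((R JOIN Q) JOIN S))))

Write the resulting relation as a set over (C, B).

{(a, k), (a, p), (a, q), (a, y), (p, k), (p, q), (p, y), (v, k), (v, q), (v, y)}

Natural join on D: {(29, a, 21, k, 37), (29, a, 21, p, 13), (29, a, 21, p, 8), (29, a, 21, u, 2), (37, a, 25, k, 17), (37, a, 25, q, 19), (37, a, 25, v, 29), (37, a, 25, y, 14), (37, p, 24, k, 17), (37, p, 24, q, 19), (37, p, 24, v, 29), (37, p, 24, y, 14), (37, v, 24, k, 17), (37, v, 24, q, 19), (37, v, 24, v, 29), (37, v, 24, y, 14)}
Natural join on G: {(29, a, 21, k, 37, x), (29, a, 21, p, 13, x), (29, a, 21, p, 8, x), (29, a, 21, u, 2, x), (37, a, 25, k, 17, v), (37, a, 25, q, 19, v), (37, a, 25, v, 29, v), (37, a, 25, y, 14, v), (37, p, 24, k, 17, d), (37, p, 24, q, 19, d), (37, p, 24, v, 29, d), (37, p, 24, y, 14, d), (37, v, 24, k, 17, d), (37, v, 24, q, 19, d), (37, v, 24, v, 29, d), (37, v, 24, y, 14, d)}
π[D, B, F, C]: project onto (D, B, F, C) → {(29, k, 37, a), (29, p, 13, a), (29, p, 8, a), (29, u, 2, a), (37, k, 17, a), (37, k, 17, p), (37, k, 17, v), (37, q, 19, a), (37, q, 19, p), (37, q, 19, v), (37, v, 29, a), (37, v, 29, p), (37, v, 29, v), (37, y, 14, a), (37, y, 14, p), (37, y, 14, v)}
Selection F > 8 AND B ≠ v: {(29, k, 37, a), (29, p, 13, a), (37, k, 17, a), (37, k, 17, p), (37, k, 17, v), (37, q, 19, a), (37, q, 19, p), (37, q, 19, v), (37, y, 14, a), (37, y, 14, p), (37, y, 14, v)}
π[C, B]: project onto (C, B) (1 duplicate(s) eliminated) → {(a, k), (a, p), (a, q), (a, y), (p, k), (p, q), (p, y), (v, k), (v, q), (v, y)}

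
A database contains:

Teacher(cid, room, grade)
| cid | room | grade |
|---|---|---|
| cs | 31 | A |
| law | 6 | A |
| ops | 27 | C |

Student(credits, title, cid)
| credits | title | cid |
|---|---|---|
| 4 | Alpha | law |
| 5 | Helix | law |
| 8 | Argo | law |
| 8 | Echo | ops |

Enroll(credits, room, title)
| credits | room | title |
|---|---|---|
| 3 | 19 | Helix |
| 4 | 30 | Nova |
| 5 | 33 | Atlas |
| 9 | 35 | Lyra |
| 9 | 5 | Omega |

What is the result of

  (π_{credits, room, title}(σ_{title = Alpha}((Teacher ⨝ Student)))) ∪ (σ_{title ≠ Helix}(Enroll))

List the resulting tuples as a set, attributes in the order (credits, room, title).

Teacher ⋈ Student (natural join on cid): {(law, 6, A, 4, Alpha), (law, 6, A, 5, Helix), (law, 6, A, 8, Argo), (ops, 27, C, 8, Echo)}
Apply σ_{title = Alpha}; surviving tuples: {(law, 6, A, 4, Alpha)}
Projecting to credits, room, title: {(4, 6, Alpha)}
Apply σ_{title ≠ Helix}; surviving tuples: {(4, 30, Nova), (5, 33, Atlas), (9, 35, Lyra), (9, 5, Omega)}
Union: {(4, 6, Alpha)} with {(4, 30, Nova), (5, 33, Atlas), (9, 35, Lyra), (9, 5, Omega)} → {(4, 30, Nova), (4, 6, Alpha), (5, 33, Atlas), (9, 35, Lyra), (9, 5, Omega)}

{(4, 30, Nova), (4, 6, Alpha), (5, 33, Atlas), (9, 35, Lyra), (9, 5, Omega)}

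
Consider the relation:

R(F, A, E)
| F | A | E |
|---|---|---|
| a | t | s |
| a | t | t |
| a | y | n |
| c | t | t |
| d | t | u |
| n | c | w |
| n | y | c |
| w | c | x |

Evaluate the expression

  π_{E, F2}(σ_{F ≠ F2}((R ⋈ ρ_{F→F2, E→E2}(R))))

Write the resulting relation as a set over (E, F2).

{(c, a), (n, n), (s, c), (s, d), (t, a), (t, c), (t, d), (u, a), (u, c), (w, w), (x, n)}

ρ[F→F2, E→E2]: schema becomes (F2, A, E2); tuples unchanged.
Natural join on A: {(a, t, s, a, s), (a, t, s, a, t), (a, t, s, c, t), (a, t, s, d, u), (a, t, t, a, s), (a, t, t, a, t), (a, t, t, c, t), (a, t, t, d, u), (a, y, n, a, n), (a, y, n, n, c), (c, t, t, a, s), (c, t, t, a, t), (c, t, t, c, t), (c, t, t, d, u), (d, t, u, a, s), (d, t, u, a, t), (d, t, u, c, t), (d, t, u, d, u), (n, c, w, n, w), (n, c, w, w, x), (n, y, c, a, n), (n, y, c, n, c), (w, c, x, n, w), (w, c, x, w, x)}
Apply σ_{F ≠ F2}; surviving tuples: {(a, t, s, c, t), (a, t, s, d, u), (a, t, t, c, t), (a, t, t, d, u), (a, y, n, n, c), (c, t, t, a, s), (c, t, t, a, t), (c, t, t, d, u), (d, t, u, a, s), (d, t, u, a, t), (d, t, u, c, t), (n, c, w, w, x), (n, y, c, a, n), (w, c, x, n, w)}
π[E, F2]: project onto (E, F2) (3 duplicate(s) eliminated) → {(c, a), (n, n), (s, c), (s, d), (t, a), (t, c), (t, d), (u, a), (u, c), (w, w), (x, n)}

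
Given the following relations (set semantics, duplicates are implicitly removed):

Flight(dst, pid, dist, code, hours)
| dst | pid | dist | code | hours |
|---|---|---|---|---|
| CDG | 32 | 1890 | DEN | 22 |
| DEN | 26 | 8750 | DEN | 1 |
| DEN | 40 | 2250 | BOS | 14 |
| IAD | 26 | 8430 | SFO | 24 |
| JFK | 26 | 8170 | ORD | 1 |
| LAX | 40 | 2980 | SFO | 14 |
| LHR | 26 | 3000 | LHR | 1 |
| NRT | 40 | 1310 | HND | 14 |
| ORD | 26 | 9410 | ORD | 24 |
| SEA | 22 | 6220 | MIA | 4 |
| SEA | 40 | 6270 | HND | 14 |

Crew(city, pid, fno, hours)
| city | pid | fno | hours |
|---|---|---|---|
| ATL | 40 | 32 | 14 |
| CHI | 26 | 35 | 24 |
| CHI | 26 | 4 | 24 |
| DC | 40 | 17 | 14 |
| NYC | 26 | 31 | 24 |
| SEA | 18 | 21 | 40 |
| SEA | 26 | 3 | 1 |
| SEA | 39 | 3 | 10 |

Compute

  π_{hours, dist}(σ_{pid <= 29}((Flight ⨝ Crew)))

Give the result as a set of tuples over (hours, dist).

{(1, 3000), (1, 8170), (1, 8750), (24, 8430), (24, 9410)}

Joining Flight and Crew on pid, hours yields {(DEN, 26, 8750, DEN, 1, SEA, 3), (DEN, 40, 2250, BOS, 14, ATL, 32), (DEN, 40, 2250, BOS, 14, DC, 17), (IAD, 26, 8430, SFO, 24, CHI, 35), (IAD, 26, 8430, SFO, 24, CHI, 4), (IAD, 26, 8430, SFO, 24, NYC, 31), (JFK, 26, 8170, ORD, 1, SEA, 3), (LAX, 40, 2980, SFO, 14, ATL, 32), (LAX, 40, 2980, SFO, 14, DC, 17), (LHR, 26, 3000, LHR, 1, SEA, 3), (NRT, 40, 1310, HND, 14, ATL, 32), (NRT, 40, 1310, HND, 14, DC, 17), (ORD, 26, 9410, ORD, 24, CHI, 35), (ORD, 26, 9410, ORD, 24, CHI, 4), (ORD, 26, 9410, ORD, 24, NYC, 31), (SEA, 40, 6270, HND, 14, ATL, 32), (SEA, 40, 6270, HND, 14, DC, 17)}.
Selection pid <= 29: {(DEN, 26, 8750, DEN, 1, SEA, 3), (IAD, 26, 8430, SFO, 24, CHI, 35), (IAD, 26, 8430, SFO, 24, CHI, 4), (IAD, 26, 8430, SFO, 24, NYC, 31), (JFK, 26, 8170, ORD, 1, SEA, 3), (LHR, 26, 3000, LHR, 1, SEA, 3), (ORD, 26, 9410, ORD, 24, CHI, 35), (ORD, 26, 9410, ORD, 24, CHI, 4), (ORD, 26, 9410, ORD, 24, NYC, 31)}
π_{hours, dist} gives {(1, 3000), (1, 8170), (1, 8750), (24, 8430), (24, 9410)} (4 duplicate(s) eliminated).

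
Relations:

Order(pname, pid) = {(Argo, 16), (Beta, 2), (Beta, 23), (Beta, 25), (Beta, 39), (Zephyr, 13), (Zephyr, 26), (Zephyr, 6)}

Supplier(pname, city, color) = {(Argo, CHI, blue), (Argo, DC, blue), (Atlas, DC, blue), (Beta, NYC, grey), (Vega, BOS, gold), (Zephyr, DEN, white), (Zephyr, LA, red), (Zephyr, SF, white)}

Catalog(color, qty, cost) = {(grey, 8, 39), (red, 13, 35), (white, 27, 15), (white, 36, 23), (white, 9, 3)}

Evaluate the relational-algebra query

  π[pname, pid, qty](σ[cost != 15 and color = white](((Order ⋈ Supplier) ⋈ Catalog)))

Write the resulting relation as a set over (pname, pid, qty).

{(Zephyr, 13, 36), (Zephyr, 13, 9), (Zephyr, 26, 36), (Zephyr, 26, 9), (Zephyr, 6, 36), (Zephyr, 6, 9)}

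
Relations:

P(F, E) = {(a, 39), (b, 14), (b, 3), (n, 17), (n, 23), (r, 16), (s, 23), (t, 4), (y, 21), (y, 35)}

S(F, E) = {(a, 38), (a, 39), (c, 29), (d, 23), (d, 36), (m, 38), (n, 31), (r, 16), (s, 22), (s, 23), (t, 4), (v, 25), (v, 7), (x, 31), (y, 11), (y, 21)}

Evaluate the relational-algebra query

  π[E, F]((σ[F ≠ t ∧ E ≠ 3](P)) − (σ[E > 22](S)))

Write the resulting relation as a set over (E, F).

Apply σ_{F ≠ t ∧ E ≠ 3}; surviving tuples: {(a, 39), (b, 14), (n, 17), (n, 23), (r, 16), (s, 23), (y, 21), (y, 35)}
Apply σ_{E > 22}; surviving tuples: {(a, 38), (a, 39), (c, 29), (d, 23), (d, 36), (m, 38), (n, 31), (s, 23), (v, 25), (x, 31)}
Taking the difference: {(b, 14), (n, 17), (n, 23), (r, 16), (y, 21), (y, 35)}
π[E, F]: project onto (E, F) → {(14, b), (16, r), (17, n), (21, y), (23, n), (35, y)}

{(14, b), (16, r), (17, n), (21, y), (23, n), (35, y)}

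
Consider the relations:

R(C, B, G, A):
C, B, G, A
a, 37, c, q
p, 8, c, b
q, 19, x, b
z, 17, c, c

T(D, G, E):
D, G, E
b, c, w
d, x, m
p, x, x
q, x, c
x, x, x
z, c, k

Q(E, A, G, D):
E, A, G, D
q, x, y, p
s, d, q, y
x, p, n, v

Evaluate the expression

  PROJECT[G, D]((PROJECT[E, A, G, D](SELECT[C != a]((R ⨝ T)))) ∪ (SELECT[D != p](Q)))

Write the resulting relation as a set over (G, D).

{(c, b), (c, z), (n, v), (q, y), (x, d), (x, p), (x, q), (x, x)}

R ⋈ T (natural join on G): {(a, 37, c, q, b, w), (a, 37, c, q, z, k), (p, 8, c, b, b, w), (p, 8, c, b, z, k), (q, 19, x, b, d, m), (q, 19, x, b, p, x), (q, 19, x, b, q, c), (q, 19, x, b, x, x), (z, 17, c, c, b, w), (z, 17, c, c, z, k)}
Filtering on C != a leaves {(p, 8, c, b, b, w), (p, 8, c, b, z, k), (q, 19, x, b, d, m), (q, 19, x, b, p, x), (q, 19, x, b, q, c), (q, 19, x, b, x, x), (z, 17, c, c, b, w), (z, 17, c, c, z, k)}.
π[E, A, G, D]: project onto (E, A, G, D) → {(c, b, x, q), (k, b, c, z), (k, c, c, z), (m, b, x, d), (w, b, c, b), (w, c, c, b), (x, b, x, p), (x, b, x, x)}
Filtering on D != p leaves {(s, d, q, y), (x, p, n, v)}.
Set union of the two operands is {(c, b, x, q), (k, b, c, z), (k, c, c, z), (m, b, x, d), (s, d, q, y), (w, b, c, b), (w, c, c, b), (x, b, x, p), (x, b, x, x), (x, p, n, v)}.
π[G, D]: project onto (G, D) (2 duplicate(s) eliminated) → {(c, b), (c, z), (n, v), (q, y), (x, d), (x, p), (x, q), (x, x)}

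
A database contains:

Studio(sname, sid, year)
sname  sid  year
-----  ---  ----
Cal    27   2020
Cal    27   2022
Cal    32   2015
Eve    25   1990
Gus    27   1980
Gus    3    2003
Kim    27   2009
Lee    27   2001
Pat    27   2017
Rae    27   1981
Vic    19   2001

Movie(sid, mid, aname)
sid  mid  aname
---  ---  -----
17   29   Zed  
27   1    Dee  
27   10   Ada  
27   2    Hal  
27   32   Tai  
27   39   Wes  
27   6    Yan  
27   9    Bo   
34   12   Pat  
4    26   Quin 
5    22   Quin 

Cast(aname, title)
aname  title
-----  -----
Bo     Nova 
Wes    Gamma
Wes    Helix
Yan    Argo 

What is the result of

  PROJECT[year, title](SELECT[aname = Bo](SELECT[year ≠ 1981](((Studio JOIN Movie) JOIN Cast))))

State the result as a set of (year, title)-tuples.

Natural join on sid: {(Cal, 27, 2020, 1, Dee), (Cal, 27, 2020, 10, Ada), (Cal, 27, 2020, 2, Hal), (Cal, 27, 2020, 32, Tai), (Cal, 27, 2020, 39, Wes), (Cal, 27, 2020, 6, Yan), (Cal, 27, 2020, 9, Bo), (Cal, 27, 2022, 1, Dee), (Cal, 27, 2022, 10, Ada), (Cal, 27, 2022, 2, Hal), (Cal, 27, 2022, 32, Tai), (Cal, 27, 2022, 39, Wes), (Cal, 27, 2022, 6, Yan), (Cal, 27, 2022, 9, Bo), (Gus, 27, 1980, 1, Dee), (Gus, 27, 1980, 10, Ada), (Gus, 27, 1980, 2, Hal), (Gus, 27, 1980, 32, Tai), (Gus, 27, 1980, 39, Wes), (Gus, 27, 1980, 6, Yan), (Gus, 27, 1980, 9, Bo), (Kim, 27, 2009, 1, Dee), (Kim, 27, 2009, 10, Ada), (Kim, 27, 2009, 2, Hal), (Kim, 27, 2009, 32, Tai), (Kim, 27, 2009, 39, Wes), (Kim, 27, 2009, 6, Yan), (Kim, 27, 2009, 9, Bo), (Lee, 27, 2001, 1, Dee), (Lee, 27, 2001, 10, Ada), (Lee, 27, 2001, 2, Hal), (Lee, 27, 2001, 32, Tai), (Lee, 27, 2001, 39, Wes), (Lee, 27, 2001, 6, Yan), (Lee, 27, 2001, 9, Bo), (Pat, 27, 2017, 1, Dee), (Pat, 27, 2017, 10, Ada), (Pat, 27, 2017, 2, Hal), (Pat, 27, 2017, 32, Tai), (Pat, 27, 2017, 39, Wes), (Pat, 27, 2017, 6, Yan), (Pat, 27, 2017, 9, Bo), (Rae, 27, 1981, 1, Dee), (Rae, 27, 1981, 10, Ada), (Rae, 27, 1981, 2, Hal), (Rae, 27, 1981, 32, Tai), (Rae, 27, 1981, 39, Wes), (Rae, 27, 1981, 6, Yan), (Rae, 27, 1981, 9, Bo)}
Natural join on aname: {(Cal, 27, 2020, 39, Wes, Gamma), (Cal, 27, 2020, 39, Wes, Helix), (Cal, 27, 2020, 6, Yan, Argo), (Cal, 27, 2020, 9, Bo, Nova), (Cal, 27, 2022, 39, Wes, Gamma), (Cal, 27, 2022, 39, Wes, Helix), (Cal, 27, 2022, 6, Yan, Argo), (Cal, 27, 2022, 9, Bo, Nova), (Gus, 27, 1980, 39, Wes, Gamma), (Gus, 27, 1980, 39, Wes, Helix), (Gus, 27, 1980, 6, Yan, Argo), (Gus, 27, 1980, 9, Bo, Nova), (Kim, 27, 2009, 39, Wes, Gamma), (Kim, 27, 2009, 39, Wes, Helix), (Kim, 27, 2009, 6, Yan, Argo), (Kim, 27, 2009, 9, Bo, Nova), (Lee, 27, 2001, 39, Wes, Gamma), (Lee, 27, 2001, 39, Wes, Helix), (Lee, 27, 2001, 6, Yan, Argo), (Lee, 27, 2001, 9, Bo, Nova), (Pat, 27, 2017, 39, Wes, Gamma), (Pat, 27, 2017, 39, Wes, Helix), (Pat, 27, 2017, 6, Yan, Argo), (Pat, 27, 2017, 9, Bo, Nova), (Rae, 27, 1981, 39, Wes, Gamma), (Rae, 27, 1981, 39, Wes, Helix), (Rae, 27, 1981, 6, Yan, Argo), (Rae, 27, 1981, 9, Bo, Nova)}
σ[year ≠ 1981]: keep tuples satisfying year ≠ 1981 → {(Cal, 27, 2020, 39, Wes, Gamma), (Cal, 27, 2020, 39, Wes, Helix), (Cal, 27, 2020, 6, Yan, Argo), (Cal, 27, 2020, 9, Bo, Nova), (Cal, 27, 2022, 39, Wes, Gamma), (Cal, 27, 2022, 39, Wes, Helix), (Cal, 27, 2022, 6, Yan, Argo), (Cal, 27, 2022, 9, Bo, Nova), (Gus, 27, 1980, 39, Wes, Gamma), (Gus, 27, 1980, 39, Wes, Helix), (Gus, 27, 1980, 6, Yan, Argo), (Gus, 27, 1980, 9, Bo, Nova), (Kim, 27, 2009, 39, Wes, Gamma), (Kim, 27, 2009, 39, Wes, Helix), (Kim, 27, 2009, 6, Yan, Argo), (Kim, 27, 2009, 9, Bo, Nova), (Lee, 27, 2001, 39, Wes, Gamma), (Lee, 27, 2001, 39, Wes, Helix), (Lee, 27, 2001, 6, Yan, Argo), (Lee, 27, 2001, 9, Bo, Nova), (Pat, 27, 2017, 39, Wes, Gamma), (Pat, 27, 2017, 39, Wes, Helix), (Pat, 27, 2017, 6, Yan, Argo), (Pat, 27, 2017, 9, Bo, Nova)}
σ[aname = Bo]: keep tuples satisfying aname = Bo → {(Cal, 27, 2020, 9, Bo, Nova), (Cal, 27, 2022, 9, Bo, Nova), (Gus, 27, 1980, 9, Bo, Nova), (Kim, 27, 2009, 9, Bo, Nova), (Lee, 27, 2001, 9, Bo, Nova), (Pat, 27, 2017, 9, Bo, Nova)}
π[year, title]: project onto (year, title) → {(1980, Nova), (2001, Nova), (2009, Nova), (2017, Nova), (2020, Nova), (2022, Nova)}

{(1980, Nova), (2001, Nova), (2009, Nova), (2017, Nova), (2020, Nova), (2022, Nova)}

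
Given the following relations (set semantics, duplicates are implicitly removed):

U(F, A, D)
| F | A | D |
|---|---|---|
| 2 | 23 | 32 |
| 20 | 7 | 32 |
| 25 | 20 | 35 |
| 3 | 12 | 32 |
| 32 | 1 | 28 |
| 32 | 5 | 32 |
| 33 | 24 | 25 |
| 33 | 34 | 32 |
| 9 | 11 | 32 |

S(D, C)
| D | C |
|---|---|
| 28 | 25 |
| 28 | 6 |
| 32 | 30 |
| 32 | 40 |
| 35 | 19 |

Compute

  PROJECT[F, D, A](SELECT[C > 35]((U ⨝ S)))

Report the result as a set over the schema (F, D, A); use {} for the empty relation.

{(2, 32, 23), (20, 32, 7), (3, 32, 12), (32, 32, 5), (33, 32, 34), (9, 32, 11)}

U ⋈ S (natural join on D): {(2, 23, 32, 30), (2, 23, 32, 40), (20, 7, 32, 30), (20, 7, 32, 40), (25, 20, 35, 19), (3, 12, 32, 30), (3, 12, 32, 40), (32, 1, 28, 25), (32, 1, 28, 6), (32, 5, 32, 30), (32, 5, 32, 40), (33, 34, 32, 30), (33, 34, 32, 40), (9, 11, 32, 30), (9, 11, 32, 40)}
σ[C > 35]: keep tuples satisfying C > 35 → {(2, 23, 32, 40), (20, 7, 32, 40), (3, 12, 32, 40), (32, 5, 32, 40), (33, 34, 32, 40), (9, 11, 32, 40)}
π_{F, D, A} gives {(2, 32, 23), (20, 32, 7), (3, 32, 12), (32, 32, 5), (33, 32, 34), (9, 32, 11)}.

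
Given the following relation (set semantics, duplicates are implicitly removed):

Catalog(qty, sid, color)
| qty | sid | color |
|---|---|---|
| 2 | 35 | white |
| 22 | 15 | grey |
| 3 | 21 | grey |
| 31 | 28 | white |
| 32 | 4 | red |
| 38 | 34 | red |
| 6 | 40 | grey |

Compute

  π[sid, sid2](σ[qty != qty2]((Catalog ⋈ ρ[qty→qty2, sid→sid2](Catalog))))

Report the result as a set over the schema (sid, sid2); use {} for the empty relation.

{(15, 21), (15, 40), (21, 15), (21, 40), (28, 35), (34, 4), (35, 28), (4, 34), (40, 15), (40, 21)}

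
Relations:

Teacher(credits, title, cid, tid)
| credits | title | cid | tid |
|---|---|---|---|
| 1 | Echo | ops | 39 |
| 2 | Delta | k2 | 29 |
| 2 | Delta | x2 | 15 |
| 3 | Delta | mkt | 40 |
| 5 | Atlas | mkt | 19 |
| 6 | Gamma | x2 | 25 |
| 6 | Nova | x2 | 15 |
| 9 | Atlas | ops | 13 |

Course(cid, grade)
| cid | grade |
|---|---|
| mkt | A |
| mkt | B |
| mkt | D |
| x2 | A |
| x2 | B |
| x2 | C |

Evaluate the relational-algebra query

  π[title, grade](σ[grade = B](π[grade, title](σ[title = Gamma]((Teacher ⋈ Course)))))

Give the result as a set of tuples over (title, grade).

{(Gamma, B)}

Joining Teacher and Course on cid yields {(2, Delta, x2, 15, A), (2, Delta, x2, 15, B), (2, Delta, x2, 15, C), (3, Delta, mkt, 40, A), (3, Delta, mkt, 40, B), (3, Delta, mkt, 40, D), (5, Atlas, mkt, 19, A), (5, Atlas, mkt, 19, B), (5, Atlas, mkt, 19, D), (6, Gamma, x2, 25, A), (6, Gamma, x2, 25, B), (6, Gamma, x2, 25, C), (6, Nova, x2, 15, A), (6, Nova, x2, 15, B), (6, Nova, x2, 15, C)}.
σ[title = Gamma]: keep tuples satisfying title = Gamma → {(6, Gamma, x2, 25, A), (6, Gamma, x2, 25, B), (6, Gamma, x2, 25, C)}
π[grade, title]: project onto (grade, title) → {(A, Gamma), (B, Gamma), (C, Gamma)}
σ[grade = B]: keep tuples satisfying grade = B → {(B, Gamma)}
π[title, grade]: project onto (title, grade) → {(Gamma, B)}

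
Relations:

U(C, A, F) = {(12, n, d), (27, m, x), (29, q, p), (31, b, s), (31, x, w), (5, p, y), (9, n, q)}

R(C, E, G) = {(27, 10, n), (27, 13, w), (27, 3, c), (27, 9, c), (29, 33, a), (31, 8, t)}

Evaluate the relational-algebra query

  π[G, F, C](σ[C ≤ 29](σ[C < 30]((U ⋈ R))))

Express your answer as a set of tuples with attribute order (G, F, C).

U ⋈ R (natural join on C): {(27, m, x, 10, n), (27, m, x, 13, w), (27, m, x, 3, c), (27, m, x, 9, c), (29, q, p, 33, a), (31, b, s, 8, t), (31, x, w, 8, t)}
Selection C < 30: {(27, m, x, 10, n), (27, m, x, 13, w), (27, m, x, 3, c), (27, m, x, 9, c), (29, q, p, 33, a)}
Selection C ≤ 29: {(27, m, x, 10, n), (27, m, x, 13, w), (27, m, x, 3, c), (27, m, x, 9, c), (29, q, p, 33, a)}
Keep only column(s) G, F, C (1 duplicate(s) eliminated): {(a, p, 29), (c, x, 27), (n, x, 27), (w, x, 27)}

{(a, p, 29), (c, x, 27), (n, x, 27), (w, x, 27)}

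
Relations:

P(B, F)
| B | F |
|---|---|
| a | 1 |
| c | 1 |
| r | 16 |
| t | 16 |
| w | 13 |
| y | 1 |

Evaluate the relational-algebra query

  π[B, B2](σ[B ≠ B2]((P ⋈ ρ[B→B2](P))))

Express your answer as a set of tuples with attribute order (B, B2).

{(a, c), (a, y), (c, a), (c, y), (r, t), (t, r), (y, a), (y, c)}

ρ[B→B2]: schema becomes (B2, F); tuples unchanged.
Joining P and ρ[B→B2](P) on F yields {(a, 1, a), (a, 1, c), (a, 1, y), (c, 1, a), (c, 1, c), (c, 1, y), (r, 16, r), (r, 16, t), (t, 16, r), (t, 16, t), (w, 13, w), (y, 1, a), (y, 1, c), (y, 1, y)}.
Filtering on B ≠ B2 leaves {(a, 1, c), (a, 1, y), (c, 1, a), (c, 1, y), (r, 16, t), (t, 16, r), (y, 1, a), (y, 1, c)}.
Keep only column(s) B, B2: {(a, c), (a, y), (c, a), (c, y), (r, t), (t, r), (y, a), (y, c)}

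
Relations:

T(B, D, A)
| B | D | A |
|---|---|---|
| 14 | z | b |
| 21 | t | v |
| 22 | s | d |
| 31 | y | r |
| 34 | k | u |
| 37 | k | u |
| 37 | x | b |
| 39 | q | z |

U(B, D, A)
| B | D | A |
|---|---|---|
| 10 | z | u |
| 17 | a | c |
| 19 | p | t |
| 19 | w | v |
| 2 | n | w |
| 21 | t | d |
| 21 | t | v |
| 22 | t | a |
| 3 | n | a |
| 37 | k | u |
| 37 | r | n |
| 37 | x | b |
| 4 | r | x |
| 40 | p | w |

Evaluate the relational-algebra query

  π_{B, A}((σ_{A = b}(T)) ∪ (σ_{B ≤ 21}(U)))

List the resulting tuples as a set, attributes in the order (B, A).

Selection A = b: {(14, z, b), (37, x, b)}
Selection B ≤ 21: {(10, z, u), (17, a, c), (19, p, t), (19, w, v), (2, n, w), (21, t, d), (21, t, v), (3, n, a), (4, r, x)}
Union: {(14, z, b), (37, x, b)} with {(10, z, u), (17, a, c), (19, p, t), (19, w, v), (2, n, w), (21, t, d), (21, t, v), (3, n, a), (4, r, x)} → {(10, z, u), (14, z, b), (17, a, c), (19, p, t), (19, w, v), (2, n, w), (21, t, d), (21, t, v), (3, n, a), (37, x, b), (4, r, x)}
π[B, A]: project onto (B, A) → {(10, u), (14, b), (17, c), (19, t), (19, v), (2, w), (21, d), (21, v), (3, a), (37, b), (4, x)}

{(10, u), (14, b), (17, c), (19, t), (19, v), (2, w), (21, d), (21, v), (3, a), (37, b), (4, x)}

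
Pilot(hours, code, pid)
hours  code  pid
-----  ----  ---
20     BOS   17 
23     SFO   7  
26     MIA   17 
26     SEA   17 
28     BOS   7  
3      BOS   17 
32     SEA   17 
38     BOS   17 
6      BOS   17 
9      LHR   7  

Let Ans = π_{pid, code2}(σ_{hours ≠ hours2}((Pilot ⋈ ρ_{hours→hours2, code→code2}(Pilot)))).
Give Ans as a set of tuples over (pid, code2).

{(17, BOS), (17, MIA), (17, SEA), (7, BOS), (7, LHR), (7, SFO)}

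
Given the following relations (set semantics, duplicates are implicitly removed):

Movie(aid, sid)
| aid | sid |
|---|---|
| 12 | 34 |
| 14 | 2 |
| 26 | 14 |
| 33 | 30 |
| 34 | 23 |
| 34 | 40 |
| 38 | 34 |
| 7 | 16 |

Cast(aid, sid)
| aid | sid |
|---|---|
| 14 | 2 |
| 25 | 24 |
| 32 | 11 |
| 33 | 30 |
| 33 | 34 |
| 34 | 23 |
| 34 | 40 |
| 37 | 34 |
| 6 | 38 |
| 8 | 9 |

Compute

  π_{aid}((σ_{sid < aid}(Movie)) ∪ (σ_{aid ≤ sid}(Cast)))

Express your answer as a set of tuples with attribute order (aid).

Selection sid < aid: {(14, 2), (26, 14), (33, 30), (34, 23), (38, 34)}
Selection aid ≤ sid: {(33, 34), (34, 40), (6, 38), (8, 9)}
Set union of the two operands is {(14, 2), (26, 14), (33, 30), (33, 34), (34, 23), (34, 40), (38, 34), (6, 38), (8, 9)}.
π[aid]: project onto (aid) (2 duplicate(s) eliminated) → {14, 26, 33, 34, 38, 6, 8}

{14, 26, 33, 34, 38, 6, 8}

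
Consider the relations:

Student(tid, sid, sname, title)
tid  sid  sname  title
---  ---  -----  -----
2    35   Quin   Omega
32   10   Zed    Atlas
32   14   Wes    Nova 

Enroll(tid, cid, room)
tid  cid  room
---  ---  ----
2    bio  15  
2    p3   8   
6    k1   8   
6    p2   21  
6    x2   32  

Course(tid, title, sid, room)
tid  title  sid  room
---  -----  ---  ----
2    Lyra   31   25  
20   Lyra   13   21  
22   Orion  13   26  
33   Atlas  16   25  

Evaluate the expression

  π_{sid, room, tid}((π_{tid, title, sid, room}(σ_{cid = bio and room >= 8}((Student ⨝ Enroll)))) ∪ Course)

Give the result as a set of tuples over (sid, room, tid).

{(13, 21, 20), (13, 26, 22), (16, 25, 33), (31, 25, 2), (35, 15, 2)}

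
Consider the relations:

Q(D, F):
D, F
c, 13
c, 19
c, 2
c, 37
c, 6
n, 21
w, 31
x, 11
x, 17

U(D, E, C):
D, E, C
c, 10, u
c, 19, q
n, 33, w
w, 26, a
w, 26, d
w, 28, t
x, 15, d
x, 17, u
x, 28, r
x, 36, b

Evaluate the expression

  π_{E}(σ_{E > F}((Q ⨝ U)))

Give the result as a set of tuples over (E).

{10, 15, 17, 19, 28, 33, 36}

Q ⋈ U (natural join on D): {(c, 13, 10, u), (c, 13, 19, q), (c, 19, 10, u), (c, 19, 19, q), (c, 2, 10, u), (c, 2, 19, q), (c, 37, 10, u), (c, 37, 19, q), (c, 6, 10, u), (c, 6, 19, q), (n, 21, 33, w), (w, 31, 26, a), (w, 31, 26, d), (w, 31, 28, t), (x, 11, 15, d), (x, 11, 17, u), (x, 11, 28, r), (x, 11, 36, b), (x, 17, 15, d), (x, 17, 17, u), (x, 17, 28, r), (x, 17, 36, b)}
σ[E > F]: keep tuples satisfying E > F → {(c, 13, 19, q), (c, 2, 10, u), (c, 2, 19, q), (c, 6, 10, u), (c, 6, 19, q), (n, 21, 33, w), (x, 11, 15, d), (x, 11, 17, u), (x, 11, 28, r), (x, 11, 36, b), (x, 17, 28, r), (x, 17, 36, b)}
Projecting to E (5 duplicate(s) eliminated): {10, 15, 17, 19, 28, 33, 36}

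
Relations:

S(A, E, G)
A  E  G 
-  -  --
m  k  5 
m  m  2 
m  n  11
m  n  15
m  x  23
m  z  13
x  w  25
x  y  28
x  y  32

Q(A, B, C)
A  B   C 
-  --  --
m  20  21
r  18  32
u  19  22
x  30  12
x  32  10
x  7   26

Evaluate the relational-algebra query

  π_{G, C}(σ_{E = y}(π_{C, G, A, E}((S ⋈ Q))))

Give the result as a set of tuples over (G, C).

{(28, 10), (28, 12), (28, 26), (32, 10), (32, 12), (32, 26)}

Natural join on A: {(m, k, 5, 20, 21), (m, m, 2, 20, 21), (m, n, 11, 20, 21), (m, n, 15, 20, 21), (m, x, 23, 20, 21), (m, z, 13, 20, 21), (x, w, 25, 30, 12), (x, w, 25, 32, 10), (x, w, 25, 7, 26), (x, y, 28, 30, 12), (x, y, 28, 32, 10), (x, y, 28, 7, 26), (x, y, 32, 30, 12), (x, y, 32, 32, 10), (x, y, 32, 7, 26)}
Keep only column(s) C, G, A, E: {(10, 25, x, w), (10, 28, x, y), (10, 32, x, y), (12, 25, x, w), (12, 28, x, y), (12, 32, x, y), (21, 11, m, n), (21, 13, m, z), (21, 15, m, n), (21, 2, m, m), (21, 23, m, x), (21, 5, m, k), (26, 25, x, w), (26, 28, x, y), (26, 32, x, y)}
σ[E = y]: keep tuples satisfying E = y → {(10, 28, x, y), (10, 32, x, y), (12, 28, x, y), (12, 32, x, y), (26, 28, x, y), (26, 32, x, y)}
Keep only column(s) G, C: {(28, 10), (28, 12), (28, 26), (32, 10), (32, 12), (32, 26)}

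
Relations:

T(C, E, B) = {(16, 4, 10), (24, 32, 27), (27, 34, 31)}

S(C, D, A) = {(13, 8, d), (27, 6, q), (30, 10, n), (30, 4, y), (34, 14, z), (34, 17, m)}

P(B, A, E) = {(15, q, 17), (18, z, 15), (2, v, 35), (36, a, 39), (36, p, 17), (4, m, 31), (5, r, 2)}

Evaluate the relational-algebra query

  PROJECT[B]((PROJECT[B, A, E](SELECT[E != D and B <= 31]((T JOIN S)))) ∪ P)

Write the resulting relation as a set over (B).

Natural join on C: {(27, 34, 31, 6, q)}
Filtering on E != D and B <= 31 leaves {(27, 34, 31, 6, q)}.
Keep only column(s) B, A, E: {(31, q, 34)}
Union: {(31, q, 34)} with {(15, q, 17), (18, z, 15), (2, v, 35), (36, a, 39), (36, p, 17), (4, m, 31), (5, r, 2)} → {(15, q, 17), (18, z, 15), (2, v, 35), (31, q, 34), (36, a, 39), (36, p, 17), (4, m, 31), (5, r, 2)}
Keep only column(s) B (1 duplicate(s) eliminated): {15, 18, 2, 31, 36, 4, 5}

{15, 18, 2, 31, 36, 4, 5}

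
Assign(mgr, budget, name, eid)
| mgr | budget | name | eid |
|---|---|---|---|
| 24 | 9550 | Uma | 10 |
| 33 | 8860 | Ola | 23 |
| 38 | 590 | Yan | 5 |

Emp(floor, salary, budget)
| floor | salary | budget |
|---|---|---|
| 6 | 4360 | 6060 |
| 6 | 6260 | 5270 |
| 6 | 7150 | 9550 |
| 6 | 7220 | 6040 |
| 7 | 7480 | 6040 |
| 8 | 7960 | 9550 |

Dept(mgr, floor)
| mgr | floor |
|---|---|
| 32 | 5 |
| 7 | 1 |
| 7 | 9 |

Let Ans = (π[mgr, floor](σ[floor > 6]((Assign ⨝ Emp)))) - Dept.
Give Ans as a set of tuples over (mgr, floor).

{(24, 8)}

Natural join on budget: {(24, 9550, Uma, 10, 6, 7150), (24, 9550, Uma, 10, 8, 7960)}
Filtering on floor > 6 leaves {(24, 9550, Uma, 10, 8, 7960)}.
Projecting to mgr, floor: {(24, 8)}
Difference: {(24, 8)} with {(32, 5), (7, 1), (7, 9)} → {(24, 8)}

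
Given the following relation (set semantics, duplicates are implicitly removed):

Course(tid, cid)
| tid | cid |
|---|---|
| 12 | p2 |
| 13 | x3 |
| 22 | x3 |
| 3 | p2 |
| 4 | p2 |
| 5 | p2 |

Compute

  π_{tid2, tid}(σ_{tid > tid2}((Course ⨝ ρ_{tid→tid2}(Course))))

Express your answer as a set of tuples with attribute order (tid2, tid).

{(13, 22), (3, 12), (3, 4), (3, 5), (4, 12), (4, 5), (5, 12)}

ρ[tid→tid2]: schema becomes (tid2, cid); tuples unchanged.
Natural join on cid: {(12, p2, 12), (12, p2, 3), (12, p2, 4), (12, p2, 5), (13, x3, 13), (13, x3, 22), (22, x3, 13), (22, x3, 22), (3, p2, 12), (3, p2, 3), (3, p2, 4), (3, p2, 5), (4, p2, 12), (4, p2, 3), (4, p2, 4), (4, p2, 5), (5, p2, 12), (5, p2, 3), (5, p2, 4), (5, p2, 5)}
Selection tid > tid2: {(12, p2, 3), (12, p2, 4), (12, p2, 5), (22, x3, 13), (4, p2, 3), (5, p2, 3), (5, p2, 4)}
π_{tid2, tid} gives {(13, 22), (3, 12), (3, 4), (3, 5), (4, 12), (4, 5), (5, 12)}.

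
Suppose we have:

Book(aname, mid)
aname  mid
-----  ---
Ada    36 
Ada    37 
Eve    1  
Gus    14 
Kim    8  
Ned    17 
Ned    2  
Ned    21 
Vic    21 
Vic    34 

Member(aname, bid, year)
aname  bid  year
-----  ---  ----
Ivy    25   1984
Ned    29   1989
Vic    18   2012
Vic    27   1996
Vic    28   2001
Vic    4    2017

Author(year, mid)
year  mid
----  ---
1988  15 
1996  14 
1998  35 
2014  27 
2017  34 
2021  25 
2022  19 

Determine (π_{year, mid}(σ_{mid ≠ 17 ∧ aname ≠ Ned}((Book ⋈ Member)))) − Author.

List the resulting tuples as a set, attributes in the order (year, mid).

Book ⋈ Member (natural join on aname): {(Ned, 17, 29, 1989), (Ned, 2, 29, 1989), (Ned, 21, 29, 1989), (Vic, 21, 18, 2012), (Vic, 21, 27, 1996), (Vic, 21, 28, 2001), (Vic, 21, 4, 2017), (Vic, 34, 18, 2012), (Vic, 34, 27, 1996), (Vic, 34, 28, 2001), (Vic, 34, 4, 2017)}
σ[mid ≠ 17 ∧ aname ≠ Ned]: keep tuples satisfying mid ≠ 17 ∧ aname ≠ Ned → {(Vic, 21, 18, 2012), (Vic, 21, 27, 1996), (Vic, 21, 28, 2001), (Vic, 21, 4, 2017), (Vic, 34, 18, 2012), (Vic, 34, 27, 1996), (Vic, 34, 28, 2001), (Vic, 34, 4, 2017)}
π_{year, mid} gives {(1996, 21), (1996, 34), (2001, 21), (2001, 34), (2012, 21), (2012, 34), (2017, 21), (2017, 34)}.
Taking the difference: {(1996, 21), (1996, 34), (2001, 21), (2001, 34), (2012, 21), (2012, 34), (2017, 21)}

{(1996, 21), (1996, 34), (2001, 21), (2001, 34), (2012, 21), (2012, 34), (2017, 21)}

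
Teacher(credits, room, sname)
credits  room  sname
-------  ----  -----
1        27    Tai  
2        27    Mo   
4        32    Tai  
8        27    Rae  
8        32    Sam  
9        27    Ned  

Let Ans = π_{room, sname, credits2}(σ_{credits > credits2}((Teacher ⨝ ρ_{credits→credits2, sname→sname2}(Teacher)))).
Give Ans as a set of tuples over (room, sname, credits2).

{(27, Mo, 1), (27, Ned, 1), (27, Ned, 2), (27, Ned, 8), (27, Rae, 1), (27, Rae, 2), (32, Sam, 4)}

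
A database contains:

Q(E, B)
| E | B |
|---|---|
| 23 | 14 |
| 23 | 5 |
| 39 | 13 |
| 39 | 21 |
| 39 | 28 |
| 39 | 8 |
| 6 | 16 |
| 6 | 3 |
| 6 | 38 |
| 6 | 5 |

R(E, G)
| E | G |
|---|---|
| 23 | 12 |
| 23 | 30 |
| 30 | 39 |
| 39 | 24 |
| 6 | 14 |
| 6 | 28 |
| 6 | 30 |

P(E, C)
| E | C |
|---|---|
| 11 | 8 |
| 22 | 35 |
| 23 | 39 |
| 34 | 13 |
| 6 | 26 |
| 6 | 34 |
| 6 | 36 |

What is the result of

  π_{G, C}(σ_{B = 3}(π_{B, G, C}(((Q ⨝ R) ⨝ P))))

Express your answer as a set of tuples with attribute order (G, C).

Natural join on E: {(23, 14, 12), (23, 14, 30), (23, 5, 12), (23, 5, 30), (39, 13, 24), (39, 21, 24), (39, 28, 24), (39, 8, 24), (6, 16, 14), (6, 16, 28), (6, 16, 30), (6, 3, 14), (6, 3, 28), (6, 3, 30), (6, 38, 14), (6, 38, 28), (6, 38, 30), (6, 5, 14), (6, 5, 28), (6, 5, 30)}
Natural join on E: {(23, 14, 12, 39), (23, 14, 30, 39), (23, 5, 12, 39), (23, 5, 30, 39), (6, 16, 14, 26), (6, 16, 14, 34), (6, 16, 14, 36), (6, 16, 28, 26), (6, 16, 28, 34), (6, 16, 28, 36), (6, 16, 30, 26), (6, 16, 30, 34), (6, 16, 30, 36), (6, 3, 14, 26), (6, 3, 14, 34), (6, 3, 14, 36), (6, 3, 28, 26), (6, 3, 28, 34), (6, 3, 28, 36), (6, 3, 30, 26), (6, 3, 30, 34), (6, 3, 30, 36), (6, 38, 14, 26), (6, 38, 14, 34), (6, 38, 14, 36), (6, 38, 28, 26), (6, 38, 28, 34), (6, 38, 28, 36), (6, 38, 30, 26), (6, 38, 30, 34), (6, 38, 30, 36), (6, 5, 14, 26), (6, 5, 14, 34), (6, 5, 14, 36), (6, 5, 28, 26), (6, 5, 28, 34), (6, 5, 28, 36), (6, 5, 30, 26), (6, 5, 30, 34), (6, 5, 30, 36)}
π_{B, G, C} gives {(14, 12, 39), (14, 30, 39), (16, 14, 26), (16, 14, 34), (16, 14, 36), (16, 28, 26), (16, 28, 34), (16, 28, 36), (16, 30, 26), (16, 30, 34), (16, 30, 36), (3, 14, 26), (3, 14, 34), (3, 14, 36), (3, 28, 26), (3, 28, 34), (3, 28, 36), (3, 30, 26), (3, 30, 34), (3, 30, 36), (38, 14, 26), (38, 14, 34), (38, 14, 36), (38, 28, 26), (38, 28, 34), (38, 28, 36), (38, 30, 26), (38, 30, 34), (38, 30, 36), (5, 12, 39), (5, 14, 26), (5, 14, 34), (5, 14, 36), (5, 28, 26), (5, 28, 34), (5, 28, 36), (5, 30, 26), (5, 30, 34), (5, 30, 36), (5, 30, 39)}.
σ[B = 3]: keep tuples satisfying B = 3 → {(3, 14, 26), (3, 14, 34), (3, 14, 36), (3, 28, 26), (3, 28, 34), (3, 28, 36), (3, 30, 26), (3, 30, 34), (3, 30, 36)}
π_{G, C} gives {(14, 26), (14, 34), (14, 36), (28, 26), (28, 34), (28, 36), (30, 26), (30, 34), (30, 36)}.

{(14, 26), (14, 34), (14, 36), (28, 26), (28, 34), (28, 36), (30, 26), (30, 34), (30, 36)}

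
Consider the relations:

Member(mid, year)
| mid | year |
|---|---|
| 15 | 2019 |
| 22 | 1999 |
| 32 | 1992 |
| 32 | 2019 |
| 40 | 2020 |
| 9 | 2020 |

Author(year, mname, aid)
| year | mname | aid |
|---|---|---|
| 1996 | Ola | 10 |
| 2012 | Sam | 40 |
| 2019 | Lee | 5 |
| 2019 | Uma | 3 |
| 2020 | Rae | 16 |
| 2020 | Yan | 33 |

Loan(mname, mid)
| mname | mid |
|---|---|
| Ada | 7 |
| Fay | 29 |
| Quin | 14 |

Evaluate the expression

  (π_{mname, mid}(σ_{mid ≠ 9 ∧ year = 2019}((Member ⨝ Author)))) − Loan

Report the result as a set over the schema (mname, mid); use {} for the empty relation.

{(Lee, 15), (Lee, 32), (Uma, 15), (Uma, 32)}

Member ⋈ Author (natural join on year): {(15, 2019, Lee, 5), (15, 2019, Uma, 3), (32, 2019, Lee, 5), (32, 2019, Uma, 3), (40, 2020, Rae, 16), (40, 2020, Yan, 33), (9, 2020, Rae, 16), (9, 2020, Yan, 33)}
Filtering on mid ≠ 9 ∧ year = 2019 leaves {(15, 2019, Lee, 5), (15, 2019, Uma, 3), (32, 2019, Lee, 5), (32, 2019, Uma, 3)}.
Projecting to mname, mid: {(Lee, 15), (Lee, 32), (Uma, 15), (Uma, 32)}
Taking the difference: {(Lee, 15), (Lee, 32), (Uma, 15), (Uma, 32)}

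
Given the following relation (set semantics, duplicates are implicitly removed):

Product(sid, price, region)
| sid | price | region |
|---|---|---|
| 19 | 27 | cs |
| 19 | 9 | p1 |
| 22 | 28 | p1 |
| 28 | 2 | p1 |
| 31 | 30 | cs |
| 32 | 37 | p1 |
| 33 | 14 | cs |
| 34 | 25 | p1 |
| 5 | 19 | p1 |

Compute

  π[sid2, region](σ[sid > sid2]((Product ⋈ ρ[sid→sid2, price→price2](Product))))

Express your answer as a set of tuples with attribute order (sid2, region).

{(19, cs), (19, p1), (22, p1), (28, p1), (31, cs), (32, p1), (5, p1)}

ρ[sid→sid2, price→price2]: schema becomes (sid2, price2, region); tuples unchanged.
Natural join on region: {(19, 27, cs, 19, 27), (19, 27, cs, 31, 30), (19, 27, cs, 33, 14), (19, 9, p1, 19, 9), (19, 9, p1, 22, 28), (19, 9, p1, 28, 2), (19, 9, p1, 32, 37), (19, 9, p1, 34, 25), (19, 9, p1, 5, 19), (22, 28, p1, 19, 9), (22, 28, p1, 22, 28), (22, 28, p1, 28, 2), (22, 28, p1, 32, 37), (22, 28, p1, 34, 25), (22, 28, p1, 5, 19), (28, 2, p1, 19, 9), (28, 2, p1, 22, 28), (28, 2, p1, 28, 2), (28, 2, p1, 32, 37), (28, 2, p1, 34, 25), (28, 2, p1, 5, 19), (31, 30, cs, 19, 27), (31, 30, cs, 31, 30), (31, 30, cs, 33, 14), (32, 37, p1, 19, 9), (32, 37, p1, 22, 28), (32, 37, p1, 28, 2), (32, 37, p1, 32, 37), (32, 37, p1, 34, 25), (32, 37, p1, 5, 19), (33, 14, cs, 19, 27), (33, 14, cs, 31, 30), (33, 14, cs, 33, 14), (34, 25, p1, 19, 9), (34, 25, p1, 22, 28), (34, 25, p1, 28, 2), (34, 25, p1, 32, 37), (34, 25, p1, 34, 25), (34, 25, p1, 5, 19), (5, 19, p1, 19, 9), (5, 19, p1, 22, 28), (5, 19, p1, 28, 2), (5, 19, p1, 32, 37), (5, 19, p1, 34, 25), (5, 19, p1, 5, 19)}
σ[sid > sid2]: keep tuples satisfying sid > sid2 → {(19, 9, p1, 5, 19), (22, 28, p1, 19, 9), (22, 28, p1, 5, 19), (28, 2, p1, 19, 9), (28, 2, p1, 22, 28), (28, 2, p1, 5, 19), (31, 30, cs, 19, 27), (32, 37, p1, 19, 9), (32, 37, p1, 22, 28), (32, 37, p1, 28, 2), (32, 37, p1, 5, 19), (33, 14, cs, 19, 27), (33, 14, cs, 31, 30), (34, 25, p1, 19, 9), (34, 25, p1, 22, 28), (34, 25, p1, 28, 2), (34, 25, p1, 32, 37), (34, 25, p1, 5, 19)}
π_{sid2, region} gives {(19, cs), (19, p1), (22, p1), (28, p1), (31, cs), (32, p1), (5, p1)} (11 duplicate(s) eliminated).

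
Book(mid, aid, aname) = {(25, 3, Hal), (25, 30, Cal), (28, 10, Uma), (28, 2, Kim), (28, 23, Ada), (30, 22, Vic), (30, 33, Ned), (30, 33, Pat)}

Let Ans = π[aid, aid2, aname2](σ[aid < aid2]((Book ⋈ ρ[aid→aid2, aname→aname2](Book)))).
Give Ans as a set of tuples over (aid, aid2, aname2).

{(10, 23, Ada), (2, 10, Uma), (2, 23, Ada), (22, 33, Ned), (22, 33, Pat), (3, 30, Cal)}

ρ[aid→aid2, aname→aname2]: schema becomes (mid, aid2, aname2); tuples unchanged.
Joining Book and ρ[aid→aid2, aname→aname2](Book) on mid yields {(25, 3, Hal, 3, Hal), (25, 3, Hal, 30, Cal), (25, 30, Cal, 3, Hal), (25, 30, Cal, 30, Cal), (28, 10, Uma, 10, Uma), (28, 10, Uma, 2, Kim), (28, 10, Uma, 23, Ada), (28, 2, Kim, 10, Uma), (28, 2, Kim, 2, Kim), (28, 2, Kim, 23, Ada), (28, 23, Ada, 10, Uma), (28, 23, Ada, 2, Kim), (28, 23, Ada, 23, Ada), (30, 22, Vic, 22, Vic), (30, 22, Vic, 33, Ned), (30, 22, Vic, 33, Pat), (30, 33, Ned, 22, Vic), (30, 33, Ned, 33, Ned), (30, 33, Ned, 33, Pat), (30, 33, Pat, 22, Vic), (30, 33, Pat, 33, Ned), (30, 33, Pat, 33, Pat)}.
Apply σ_{aid < aid2}; surviving tuples: {(25, 3, Hal, 30, Cal), (28, 10, Uma, 23, Ada), (28, 2, Kim, 10, Uma), (28, 2, Kim, 23, Ada), (30, 22, Vic, 33, Ned), (30, 22, Vic, 33, Pat)}
π[aid, aid2, aname2]: project onto (aid, aid2, aname2) → {(10, 23, Ada), (2, 10, Uma), (2, 23, Ada), (22, 33, Ned), (22, 33, Pat), (3, 30, Cal)}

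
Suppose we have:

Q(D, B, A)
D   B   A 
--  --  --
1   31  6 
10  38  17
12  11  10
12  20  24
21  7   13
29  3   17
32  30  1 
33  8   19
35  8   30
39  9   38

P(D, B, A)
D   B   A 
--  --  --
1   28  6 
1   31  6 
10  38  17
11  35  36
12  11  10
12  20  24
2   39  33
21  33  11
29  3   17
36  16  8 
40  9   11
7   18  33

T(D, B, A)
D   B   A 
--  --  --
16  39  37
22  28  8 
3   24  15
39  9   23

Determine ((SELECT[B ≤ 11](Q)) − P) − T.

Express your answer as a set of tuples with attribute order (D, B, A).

{(21, 7, 13), (33, 8, 19), (35, 8, 30), (39, 9, 38)}

Apply σ_{B ≤ 11}; surviving tuples: {(12, 11, 10), (21, 7, 13), (29, 3, 17), (33, 8, 19), (35, 8, 30), (39, 9, 38)}
Set difference of the two operands is {(21, 7, 13), (33, 8, 19), (35, 8, 30), (39, 9, 38)}.
Set difference of the two operands is {(21, 7, 13), (33, 8, 19), (35, 8, 30), (39, 9, 38)}.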